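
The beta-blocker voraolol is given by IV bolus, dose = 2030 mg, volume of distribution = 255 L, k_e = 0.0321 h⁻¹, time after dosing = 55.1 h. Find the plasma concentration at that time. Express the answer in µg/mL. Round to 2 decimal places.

1.36 µg/mL

C₀ = Dose / Vd = 2030 / 255 = 7.961 mg/L
C = C₀ · e^(−k·t) = 7.961 × e^(−0.03210 × 55.1)
  = 7.961 × 0.1706 = 1.358 mg/L
(1.358 mg/L = 1.358 µg/mL)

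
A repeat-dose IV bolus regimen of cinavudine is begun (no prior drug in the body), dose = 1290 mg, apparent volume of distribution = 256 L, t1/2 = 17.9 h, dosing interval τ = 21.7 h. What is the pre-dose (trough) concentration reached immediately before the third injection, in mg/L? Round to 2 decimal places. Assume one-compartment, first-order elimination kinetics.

3.11 mg/L

C₀ per dose = Dose / Vd = 1290 / 256 = 5.039 mg/L
k = ln2 / t½ = 0.693147 / 17.9 = 0.03872 h⁻¹
Fraction remaining after one interval: r = e^(−kτ) = e^(−0.03872 × 21.7) = 0.4316
Before dose 3, 2 doses have been given (aged 1τ, 2τ).
C_trough = C₀ × (r + r²) = 5.039 × (0.4316 + 0.1863) = 3.114 mg/L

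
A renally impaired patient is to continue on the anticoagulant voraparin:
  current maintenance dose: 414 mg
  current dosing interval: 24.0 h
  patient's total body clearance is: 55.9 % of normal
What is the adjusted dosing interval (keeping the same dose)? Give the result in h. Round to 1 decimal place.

42.9 h

To keep the same average steady-state level, dosing rate must scale with clearance.
CL ratio = 55.9 / 100 = 0.5590
New interval (same dose) = 24.0 / 0.5590 = 42.93 h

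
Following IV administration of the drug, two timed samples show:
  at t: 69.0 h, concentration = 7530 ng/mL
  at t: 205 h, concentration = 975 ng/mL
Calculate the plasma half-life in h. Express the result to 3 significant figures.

46.1 h

k = ln(C₁/C₂) / (t₂ − t₁) = ln(7530/975) / (205 − 69.0)
  = 2.044 / 136.0 = 0.01503 h⁻¹
t½ = ln2 / k = 0.693147 / 0.01503 = 46.12 h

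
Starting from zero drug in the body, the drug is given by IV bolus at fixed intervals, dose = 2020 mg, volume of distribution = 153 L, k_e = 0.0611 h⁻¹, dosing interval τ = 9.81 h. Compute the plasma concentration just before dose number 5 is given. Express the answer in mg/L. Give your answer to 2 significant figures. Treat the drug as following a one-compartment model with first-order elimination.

C₀ per dose = Dose / Vd = 2020 / 153 = 13.20 mg/L
Fraction remaining after one interval: r = e^(−kτ) = e^(−0.06110 × 9.81) = 0.5491
Before dose 5, 4 doses have been given (aged 1τ, 2τ, 3τ, 4τ).
C_trough = C₀ × (r + r² + … + r^4) = C₀ × r(1−r^4)/(1−r)
        = 13.20 × 0.5491 × (1 − 0.09091) / (1 − 0.5491) = 14.61 mg/L

15 mg/L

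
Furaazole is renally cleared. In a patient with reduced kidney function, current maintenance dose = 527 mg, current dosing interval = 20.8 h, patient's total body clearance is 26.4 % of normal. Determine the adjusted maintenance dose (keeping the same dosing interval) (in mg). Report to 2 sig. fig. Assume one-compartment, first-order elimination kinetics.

To keep the same average steady-state level, dosing rate must scale with clearance.
CL ratio = 26.4 / 100 = 0.2640
New dose (same interval) = 527 × 0.2640 = 139.1 mg

140 mg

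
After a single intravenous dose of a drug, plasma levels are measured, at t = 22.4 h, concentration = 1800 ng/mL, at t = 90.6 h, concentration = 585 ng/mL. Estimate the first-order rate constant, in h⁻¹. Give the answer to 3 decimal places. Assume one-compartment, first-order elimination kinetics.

k = ln(C₁/C₂) / (t₂ − t₁) = ln(1800/585) / (90.6 − 22.4)
  = 1.124 / 68.20 = 0.01648 h⁻¹

0.016 h⁻¹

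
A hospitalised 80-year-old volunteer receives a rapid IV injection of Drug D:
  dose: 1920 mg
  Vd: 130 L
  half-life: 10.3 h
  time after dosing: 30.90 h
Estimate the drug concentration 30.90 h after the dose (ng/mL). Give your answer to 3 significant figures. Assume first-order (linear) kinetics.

1850 ng/mL

C₀ = Dose / Vd = 1920 / 130 = 14.77 mg/L
k = ln2 / t½ = 0.693147 / 10.3 = 0.06730 h⁻¹
t / t½ = 30.90 / 10.3 = 3 half-lives
C = C₀ × (1/2)^3 = 14.77 × 0.1250 = 1.846 mg/L
Convert: 1.846 mg/L × 1000 = 1846 ng/mL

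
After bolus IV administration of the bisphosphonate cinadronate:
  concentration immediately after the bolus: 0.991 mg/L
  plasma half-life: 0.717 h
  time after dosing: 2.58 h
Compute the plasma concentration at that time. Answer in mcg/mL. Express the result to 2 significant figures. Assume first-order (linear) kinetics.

0.082 mcg/mL

k = ln2 / t½ = 0.693147 / 0.717 = 0.9667 h⁻¹
C = C₀ · e^(−k·t) = 0.9910 × e^(−0.9667 × 2.58)
  = 0.9910 × 0.08257 = 0.08183 mg/L
(0.08183 mg/L = 0.08183 mcg/mL)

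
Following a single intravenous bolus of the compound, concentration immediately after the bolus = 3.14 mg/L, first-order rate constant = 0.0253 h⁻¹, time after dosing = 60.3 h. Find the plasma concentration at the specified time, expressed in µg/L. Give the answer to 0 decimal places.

C = C₀ · e^(−k·t) = 3.140 × e^(−0.02530 × 60.3)
  = 3.140 × 0.2175 = 0.6830 mg/L
Convert: 0.6830 mg/L × 1000 = 683.0 µg/L

683 µg/L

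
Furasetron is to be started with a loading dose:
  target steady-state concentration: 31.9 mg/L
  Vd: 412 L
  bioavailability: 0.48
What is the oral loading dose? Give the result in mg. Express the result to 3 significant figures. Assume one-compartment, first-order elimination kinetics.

LD = Css × Vd / F = 31.9 × 412 / 0.48 = 27380 mg

27400 mg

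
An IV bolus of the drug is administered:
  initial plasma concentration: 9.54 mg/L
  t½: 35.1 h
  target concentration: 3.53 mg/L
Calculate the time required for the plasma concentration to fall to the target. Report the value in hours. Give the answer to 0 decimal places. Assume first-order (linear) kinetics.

k = ln2 / t½ = 0.693147 / 35.1 = 0.01975 h⁻¹
t = ln(C₀ / C) / k = ln(9.540 / 3.53) / 0.01975
  = ln(2.703) / 0.01975 = 0.9944 / 0.01975 = 50.35 h

50 h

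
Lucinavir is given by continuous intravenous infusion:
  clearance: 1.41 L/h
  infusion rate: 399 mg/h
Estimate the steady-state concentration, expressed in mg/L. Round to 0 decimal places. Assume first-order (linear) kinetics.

At steady state Css = R₀ / CL = 399 / 1.410 = 283.0 mg/L

283 mg/L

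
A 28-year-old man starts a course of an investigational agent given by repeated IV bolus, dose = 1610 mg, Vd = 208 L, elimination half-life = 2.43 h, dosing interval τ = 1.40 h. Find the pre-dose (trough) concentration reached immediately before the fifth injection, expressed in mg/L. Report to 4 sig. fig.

12.58 mg/L

C₀ per dose = Dose / Vd = 1610 / 208 = 7.740 mg/L
k = ln2 / t½ = 0.693147 / 2.43 = 0.2852 h⁻¹
Fraction remaining after one interval: r = e^(−kτ) = e^(−0.2852 × 1.40) = 0.6708
Before dose 5, 4 doses have been given (aged 1τ, 2τ, 3τ, 4τ).
C_trough = C₀ × (r + r² + … + r^4) = C₀ × r(1−r^4)/(1−r)
        = 7.740 × 0.6708 × (1 − 0.2025) / (1 − 0.6708) = 12.58 mg/L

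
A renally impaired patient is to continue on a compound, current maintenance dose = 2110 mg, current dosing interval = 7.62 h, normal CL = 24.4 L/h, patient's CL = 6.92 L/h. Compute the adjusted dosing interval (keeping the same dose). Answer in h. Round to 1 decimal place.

26.9 h

To keep the same average steady-state level, dosing rate must scale with clearance.
CL ratio = 6.92 / 24.4 = 0.2836
New interval (same dose) = 7.62 / 0.2836 = 26.87 h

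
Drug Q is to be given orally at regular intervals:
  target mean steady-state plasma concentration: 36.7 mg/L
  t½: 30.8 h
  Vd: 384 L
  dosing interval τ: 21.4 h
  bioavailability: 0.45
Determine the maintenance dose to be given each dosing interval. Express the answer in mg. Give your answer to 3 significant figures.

15100 mg

k = ln2 / t½ = 0.693147 / 30.8 = 0.02250 h⁻¹
CL = k × Vd = 0.02250 × 384 = 8.640 L/h
At steady state, F × (Dose/τ) = Css × CL.
Dose = Css × CL × τ / F = 36.7 × 8.640 × 21.4 / 0.45 = 15080 mg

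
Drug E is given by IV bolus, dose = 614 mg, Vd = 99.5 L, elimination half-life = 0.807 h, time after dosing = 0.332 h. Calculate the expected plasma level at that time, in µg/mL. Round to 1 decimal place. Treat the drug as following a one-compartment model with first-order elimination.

4.6 µg/mL

C₀ = Dose / Vd = 614.0 / 99.5 = 6.171 mg/L
k = ln2 / t½ = 0.693147 / 0.807 = 0.8589 h⁻¹
C = C₀ · e^(−k·t) = 6.171 × e^(−0.8589 × 0.332)
  = 6.171 × 0.7519 = 4.640 mg/L
(4.640 mg/L = 4.640 µg/mL)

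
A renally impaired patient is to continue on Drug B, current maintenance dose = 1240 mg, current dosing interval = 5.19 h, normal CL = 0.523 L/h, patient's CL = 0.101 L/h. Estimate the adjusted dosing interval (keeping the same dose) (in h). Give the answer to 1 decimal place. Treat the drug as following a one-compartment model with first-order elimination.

To keep the same average steady-state level, dosing rate must scale with clearance.
CL ratio = 0.101 / 0.523 = 0.1931
New interval (same dose) = 5.19 / 0.1931 = 26.88 h

26.9 h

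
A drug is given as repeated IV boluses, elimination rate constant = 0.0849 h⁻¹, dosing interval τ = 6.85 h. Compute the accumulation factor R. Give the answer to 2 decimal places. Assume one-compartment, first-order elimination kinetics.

2.27

e^(−kτ) = e^(−0.08490 × 6.85) = 0.5590
Accumulation ratio R = 1 / (1 − e^(−kτ)) = 1 / (1 − 0.5590) = 2.268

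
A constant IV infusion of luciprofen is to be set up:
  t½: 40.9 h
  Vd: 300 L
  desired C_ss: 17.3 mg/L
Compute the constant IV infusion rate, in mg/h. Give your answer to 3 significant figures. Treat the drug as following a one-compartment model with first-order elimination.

k = ln2 / t½ = 0.693147 / 40.9 = 0.01695 h⁻¹
CL = k × Vd = 0.01695 × 300 = 5.085 L/h
At steady state, infusion rate R₀ = Css × CL = 17.3 × 5.085 = 87.97 mg/h

88.0 mg/h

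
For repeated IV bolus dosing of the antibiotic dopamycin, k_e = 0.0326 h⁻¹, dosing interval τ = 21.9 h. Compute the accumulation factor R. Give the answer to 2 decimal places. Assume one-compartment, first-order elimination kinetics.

1.96

e^(−kτ) = e^(−0.03260 × 21.9) = 0.4897
Accumulation ratio R = 1 / (1 − e^(−kτ)) = 1 / (1 − 0.4897) = 1.960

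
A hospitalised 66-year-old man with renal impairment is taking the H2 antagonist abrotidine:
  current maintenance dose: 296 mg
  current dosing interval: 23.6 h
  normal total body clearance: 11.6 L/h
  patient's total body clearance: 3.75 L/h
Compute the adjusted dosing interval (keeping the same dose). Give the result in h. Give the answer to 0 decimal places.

73 h

To keep the same average steady-state level, dosing rate must scale with clearance.
CL ratio = 3.75 / 11.6 = 0.3233
New interval (same dose) = 23.6 / 0.3233 = 73.00 h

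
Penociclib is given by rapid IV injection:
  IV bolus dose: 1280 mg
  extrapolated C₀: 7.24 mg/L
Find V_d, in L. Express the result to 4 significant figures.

Vd = Dose / C₀ = 1280 / 7.24 = 176.8 L

176.8 L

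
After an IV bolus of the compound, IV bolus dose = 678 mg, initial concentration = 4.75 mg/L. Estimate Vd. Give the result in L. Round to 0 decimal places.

143 L

Vd = Dose / C₀ = 678.0 / 4.75 = 142.7 L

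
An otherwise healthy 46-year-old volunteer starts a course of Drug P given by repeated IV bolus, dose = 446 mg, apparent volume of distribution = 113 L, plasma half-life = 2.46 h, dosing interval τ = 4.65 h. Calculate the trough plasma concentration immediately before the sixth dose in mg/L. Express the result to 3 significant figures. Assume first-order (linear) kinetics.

1.46 mg/L

C₀ per dose = Dose / Vd = 446 / 113 = 3.947 mg/L
k = ln2 / t½ = 0.693147 / 2.46 = 0.2818 h⁻¹
Fraction remaining after one interval: r = e^(−kτ) = e^(−0.2818 × 4.65) = 0.2697
Before dose 6, 5 doses have been given (aged 1τ, 2τ, 3τ, 4τ, 5τ).
C_trough = C₀ × (r + r² + … + r^5) = C₀ × r(1−r^5)/(1−r)
        = 3.947 × 0.2697 × (1 − 0.001427) / (1 − 0.2697) = 1.456 mg/L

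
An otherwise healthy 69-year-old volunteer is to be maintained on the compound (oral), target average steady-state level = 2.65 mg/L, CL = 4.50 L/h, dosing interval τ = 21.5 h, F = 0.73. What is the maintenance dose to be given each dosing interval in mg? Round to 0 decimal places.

At steady state, F × (Dose/τ) = Css × CL.
Dose = Css × CL × τ / F = 2.65 × 4.500 × 21.5 / 0.73 = 351.2 mg

351 mg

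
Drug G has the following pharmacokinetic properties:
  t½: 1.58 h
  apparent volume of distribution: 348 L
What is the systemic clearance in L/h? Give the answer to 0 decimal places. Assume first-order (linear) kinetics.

k = ln2 / t½ = 0.693147 / 1.58 = 0.4387 h⁻¹
CL = k × Vd = 0.4387 × 348 = 152.7 L/h

153 L/h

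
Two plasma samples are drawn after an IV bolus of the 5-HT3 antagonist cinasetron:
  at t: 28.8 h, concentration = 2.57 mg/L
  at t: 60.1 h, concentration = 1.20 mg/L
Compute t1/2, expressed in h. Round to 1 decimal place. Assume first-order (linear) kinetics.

28.5 h

k = ln(C₁/C₂) / (t₂ − t₁) = ln(2.57/1.20) / (60.1 − 28.8)
  = 0.7616 / 31.30 = 0.02433 h⁻¹
t½ = ln2 / k = 0.693147 / 0.02433 = 28.49 h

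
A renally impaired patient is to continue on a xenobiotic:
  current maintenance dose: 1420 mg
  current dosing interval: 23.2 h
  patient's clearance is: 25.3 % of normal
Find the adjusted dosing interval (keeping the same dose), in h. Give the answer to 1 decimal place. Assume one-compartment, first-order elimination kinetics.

91.7 h

To keep the same average steady-state level, dosing rate must scale with clearance.
CL ratio = 25.3 / 100 = 0.2530
New interval (same dose) = 23.2 / 0.2530 = 91.70 h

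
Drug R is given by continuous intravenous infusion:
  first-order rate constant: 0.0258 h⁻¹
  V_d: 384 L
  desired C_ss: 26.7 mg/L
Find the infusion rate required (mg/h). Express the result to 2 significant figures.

260 mg/h

CL = k × Vd = 0.02580 × 384 = 9.907 L/h
At steady state, infusion rate R₀ = Css × CL = 26.7 × 9.907 = 264.5 mg/h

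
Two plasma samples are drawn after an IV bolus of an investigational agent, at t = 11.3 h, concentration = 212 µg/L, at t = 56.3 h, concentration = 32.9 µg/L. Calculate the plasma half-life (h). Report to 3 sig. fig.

16.7 h

k = ln(C₁/C₂) / (t₂ − t₁) = ln(212/32.9) / (56.3 − 11.3)
  = 1.863 / 45.00 = 0.04140 h⁻¹
t½ = ln2 / k = 0.693147 / 0.04140 = 16.74 h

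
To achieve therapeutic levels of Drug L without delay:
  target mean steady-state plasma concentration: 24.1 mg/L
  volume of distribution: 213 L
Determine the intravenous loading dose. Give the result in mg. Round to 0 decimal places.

LD = Css × Vd = 24.1 × 213 = 5133 mg

5133 mg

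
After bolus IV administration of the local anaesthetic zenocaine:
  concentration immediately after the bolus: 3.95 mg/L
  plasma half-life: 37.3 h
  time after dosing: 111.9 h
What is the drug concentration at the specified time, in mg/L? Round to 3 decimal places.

k = ln2 / t½ = 0.693147 / 37.3 = 0.01858 h⁻¹
t / t½ = 111.9 / 37.3 = 3 half-lives
C = C₀ × (1/2)^3 = 3.950 × 0.1250 = 0.4938 mg/L

0.494 mg/L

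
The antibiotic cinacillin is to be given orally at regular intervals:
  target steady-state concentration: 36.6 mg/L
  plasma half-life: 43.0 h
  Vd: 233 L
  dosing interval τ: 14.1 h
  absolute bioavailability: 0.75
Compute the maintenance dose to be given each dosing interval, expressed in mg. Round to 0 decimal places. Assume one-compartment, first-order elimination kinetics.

k = ln2 / t½ = 0.693147 / 43.0 = 0.01612 h⁻¹
CL = k × Vd = 0.01612 × 233 = 3.756 L/h
At steady state, F × (Dose/τ) = Css × CL.
Dose = Css × CL × τ / F = 36.6 × 3.756 × 14.1 / 0.75 = 2584 mg

2584 mg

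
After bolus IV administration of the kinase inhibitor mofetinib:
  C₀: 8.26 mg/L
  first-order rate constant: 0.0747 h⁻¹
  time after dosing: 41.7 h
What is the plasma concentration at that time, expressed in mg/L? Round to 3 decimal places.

C = C₀ · e^(−k·t) = 8.260 × e^(−0.07470 × 41.7)
  = 8.260 × 0.04438 = 0.3666 mg/L

0.367 mg/L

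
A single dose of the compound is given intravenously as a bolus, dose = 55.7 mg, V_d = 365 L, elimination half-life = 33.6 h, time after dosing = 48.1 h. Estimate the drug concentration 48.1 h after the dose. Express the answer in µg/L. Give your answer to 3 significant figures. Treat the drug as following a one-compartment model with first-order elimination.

56.6 µg/L

C₀ = Dose / Vd = 55.70 / 365 = 0.1526 mg/L
k = ln2 / t½ = 0.693147 / 33.6 = 0.02063 h⁻¹
C = C₀ · e^(−k·t) = 0.1526 × e^(−0.02063 × 48.1)
  = 0.1526 × 0.3707 = 0.05657 mg/L
Convert: 0.05657 mg/L × 1000 = 56.57 µg/L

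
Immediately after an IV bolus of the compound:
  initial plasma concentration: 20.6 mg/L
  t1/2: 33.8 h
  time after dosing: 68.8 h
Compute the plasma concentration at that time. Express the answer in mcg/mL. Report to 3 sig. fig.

5.02 mcg/mL

k = ln2 / t½ = 0.693147 / 33.8 = 0.02051 h⁻¹
C = C₀ · e^(−k·t) = 20.60 × e^(−0.02051 × 68.8)
  = 20.60 × 0.2439 = 5.024 mg/L
(5.024 mg/L = 5.024 mcg/mL)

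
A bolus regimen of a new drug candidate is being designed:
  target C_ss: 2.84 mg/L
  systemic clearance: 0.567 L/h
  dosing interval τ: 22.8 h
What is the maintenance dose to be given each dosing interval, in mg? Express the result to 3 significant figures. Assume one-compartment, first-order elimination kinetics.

At steady state, Dose/τ = Css × CL.
Dose = Css × CL × τ = 2.84 × 0.5670 × 22.8 = 36.71 mg

36.7 mg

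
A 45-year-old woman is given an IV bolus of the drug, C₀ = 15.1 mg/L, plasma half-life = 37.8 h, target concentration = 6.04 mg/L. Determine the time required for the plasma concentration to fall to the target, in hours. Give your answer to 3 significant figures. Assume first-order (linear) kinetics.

k = ln2 / t½ = 0.693147 / 37.8 = 0.01834 h⁻¹
t = ln(C₀ / C) / k = ln(15.10 / 6.04) / 0.01834
  = ln(2.500) / 0.01834 = 0.9163 / 0.01834 = 49.96 h

50.0 h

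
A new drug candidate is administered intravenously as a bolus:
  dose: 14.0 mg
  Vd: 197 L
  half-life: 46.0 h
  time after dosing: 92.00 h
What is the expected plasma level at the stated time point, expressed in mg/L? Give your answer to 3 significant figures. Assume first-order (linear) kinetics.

0.0178 mg/L

C₀ = Dose / Vd = 14.00 / 197 = 0.07107 mg/L
k = ln2 / t½ = 0.693147 / 46.0 = 0.01507 h⁻¹
t / t½ = 92.00 / 46.0 = 2 half-lives
C = C₀ × (1/2)^2 = 0.07107 × 0.2500 = 0.01777 mg/L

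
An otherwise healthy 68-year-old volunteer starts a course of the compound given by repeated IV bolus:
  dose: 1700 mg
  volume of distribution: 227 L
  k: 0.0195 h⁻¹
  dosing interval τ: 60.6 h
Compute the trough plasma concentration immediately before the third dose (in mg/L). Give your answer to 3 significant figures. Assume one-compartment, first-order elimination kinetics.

3.00 mg/L

C₀ per dose = Dose / Vd = 1700 / 227 = 7.489 mg/L
Fraction remaining after one interval: r = e^(−kτ) = e^(−0.01950 × 60.6) = 0.3068
Before dose 3, 2 doses have been given (aged 1τ, 2τ).
C_trough = C₀ × (r + r²) = 7.489 × (0.3068 + 0.09413) = 3.003 mg/L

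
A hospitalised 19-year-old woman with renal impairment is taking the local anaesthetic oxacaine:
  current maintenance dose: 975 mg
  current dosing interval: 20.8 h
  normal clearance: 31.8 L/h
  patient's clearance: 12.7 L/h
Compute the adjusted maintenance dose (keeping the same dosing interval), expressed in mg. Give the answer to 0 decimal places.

To keep the same average steady-state level, dosing rate must scale with clearance.
CL ratio = 12.7 / 31.8 = 0.3994
New dose (same interval) = 975 × 0.3994 = 389.4 mg

389 mg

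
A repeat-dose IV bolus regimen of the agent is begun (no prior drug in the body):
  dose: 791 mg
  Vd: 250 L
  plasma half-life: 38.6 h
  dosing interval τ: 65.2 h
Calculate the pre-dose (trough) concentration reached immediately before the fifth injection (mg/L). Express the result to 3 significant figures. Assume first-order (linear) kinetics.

1.41 mg/L

C₀ per dose = Dose / Vd = 791 / 250 = 3.164 mg/L
k = ln2 / t½ = 0.693147 / 38.6 = 0.01796 h⁻¹
Fraction remaining after one interval: r = e^(−kτ) = e^(−0.01796 × 65.2) = 0.3101
Before dose 5, 4 doses have been given (aged 1τ, 2τ, 3τ, 4τ).
C_trough = C₀ × (r + r² + … + r^4) = C₀ × r(1−r^4)/(1−r)
        = 3.164 × 0.3101 × (1 − 0.009247) / (1 − 0.3101) = 1.409 mg/L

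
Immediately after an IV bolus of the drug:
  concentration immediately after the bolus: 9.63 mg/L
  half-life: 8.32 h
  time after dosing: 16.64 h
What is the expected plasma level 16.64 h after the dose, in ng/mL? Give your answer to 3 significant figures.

k = ln2 / t½ = 0.693147 / 8.32 = 0.08331 h⁻¹
t / t½ = 16.64 / 8.32 = 2 half-lives
C = C₀ × (1/2)^2 = 9.630 × 0.2500 = 2.408 mg/L
Convert: 2.408 mg/L × 1000 = 2408 ng/mL

2410 ng/mL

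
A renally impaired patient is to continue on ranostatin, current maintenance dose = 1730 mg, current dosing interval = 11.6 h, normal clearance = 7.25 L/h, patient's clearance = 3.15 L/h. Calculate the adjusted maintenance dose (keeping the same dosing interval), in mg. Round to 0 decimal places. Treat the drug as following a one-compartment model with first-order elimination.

752 mg

To keep the same average steady-state level, dosing rate must scale with clearance.
CL ratio = 3.15 / 7.25 = 0.4345
New dose (same interval) = 1730 × 0.4345 = 751.7 mg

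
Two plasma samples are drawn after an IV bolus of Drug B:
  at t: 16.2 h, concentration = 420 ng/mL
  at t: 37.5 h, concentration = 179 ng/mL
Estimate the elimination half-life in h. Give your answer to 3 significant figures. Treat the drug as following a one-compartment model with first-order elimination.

17.3 h

k = ln(C₁/C₂) / (t₂ − t₁) = ln(420/179) / (37.5 − 16.2)
  = 0.8529 / 21.30 = 0.04004 h⁻¹
t½ = ln2 / k = 0.693147 / 0.04004 = 17.31 h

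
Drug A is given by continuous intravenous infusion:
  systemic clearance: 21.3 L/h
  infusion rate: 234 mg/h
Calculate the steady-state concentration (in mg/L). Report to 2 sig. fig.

11 mg/L

At steady state Css = R₀ / CL = 234 / 21.30 = 10.99 mg/L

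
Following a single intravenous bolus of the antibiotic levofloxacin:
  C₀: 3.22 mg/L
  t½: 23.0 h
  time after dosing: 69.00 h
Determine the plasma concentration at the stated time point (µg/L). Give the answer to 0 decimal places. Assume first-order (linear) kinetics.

403 µg/L

k = ln2 / t½ = 0.693147 / 23.0 = 0.03014 h⁻¹
t / t½ = 69.00 / 23.0 = 3 half-lives
C = C₀ × (1/2)^3 = 3.220 × 0.1250 = 0.4025 mg/L
Convert: 0.4025 mg/L × 1000 = 402.5 µg/L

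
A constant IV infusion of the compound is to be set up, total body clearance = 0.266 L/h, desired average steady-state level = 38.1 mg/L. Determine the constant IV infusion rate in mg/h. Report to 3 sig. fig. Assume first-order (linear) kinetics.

10.1 mg/h

At steady state, infusion rate R₀ = Css × CL = 38.1 × 0.2660 = 10.13 mg/h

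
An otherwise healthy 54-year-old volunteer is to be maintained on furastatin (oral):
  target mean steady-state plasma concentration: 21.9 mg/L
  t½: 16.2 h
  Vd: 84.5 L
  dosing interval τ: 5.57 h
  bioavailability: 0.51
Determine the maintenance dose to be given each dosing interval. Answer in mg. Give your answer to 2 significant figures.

k = ln2 / t½ = 0.693147 / 16.2 = 0.04279 h⁻¹
CL = k × Vd = 0.04279 × 84.5 = 3.616 L/h
At steady state, F × (Dose/τ) = Css × CL.
Dose = Css × CL × τ / F = 21.9 × 3.616 × 5.57 / 0.51 = 864.9 mg

860 mg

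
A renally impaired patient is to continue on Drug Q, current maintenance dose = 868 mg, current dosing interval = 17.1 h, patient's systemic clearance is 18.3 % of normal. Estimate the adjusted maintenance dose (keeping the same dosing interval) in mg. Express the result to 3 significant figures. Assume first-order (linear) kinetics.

159 mg

To keep the same average steady-state level, dosing rate must scale with clearance.
CL ratio = 18.3 / 100 = 0.1830
New dose (same interval) = 868 × 0.1830 = 158.8 mg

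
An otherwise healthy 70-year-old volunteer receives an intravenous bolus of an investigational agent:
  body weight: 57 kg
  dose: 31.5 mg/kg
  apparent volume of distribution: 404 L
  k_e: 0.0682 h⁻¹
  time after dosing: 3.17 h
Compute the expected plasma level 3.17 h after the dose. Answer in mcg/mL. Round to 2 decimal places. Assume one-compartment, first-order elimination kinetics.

3.58 mcg/mL

Total dose = 31.5 × 57 = 1796 mg
C₀ = Dose / Vd = 1796 / 404 = 4.446 mg/L
C = C₀ · e^(−k·t) = 4.446 × e^(−0.06820 × 3.17)
  = 4.446 × 0.8056 = 3.582 mg/L
(3.582 mg/L = 3.582 mcg/mL)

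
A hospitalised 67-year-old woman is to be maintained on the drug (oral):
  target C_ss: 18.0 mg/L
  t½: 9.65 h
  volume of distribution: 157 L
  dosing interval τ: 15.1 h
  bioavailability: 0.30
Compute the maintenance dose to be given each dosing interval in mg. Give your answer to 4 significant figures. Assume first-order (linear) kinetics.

10220 mg

k = ln2 / t½ = 0.693147 / 9.65 = 0.07183 h⁻¹
CL = k × Vd = 0.07183 × 157 = 11.28 L/h
At steady state, F × (Dose/τ) = Css × CL.
Dose = Css × CL × τ / F = 18.0 × 11.28 × 15.1 / 0.30 = 10220 mg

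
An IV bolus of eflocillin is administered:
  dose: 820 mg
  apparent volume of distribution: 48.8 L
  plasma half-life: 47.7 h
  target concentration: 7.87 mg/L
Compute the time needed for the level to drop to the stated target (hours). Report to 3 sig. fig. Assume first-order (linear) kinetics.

52.2 h

C₀ = Dose / Vd = 820.0 / 48.8 = 16.80 mg/L
k = ln2 / t½ = 0.693147 / 47.7 = 0.01453 h⁻¹
t = ln(C₀ / C) / k = ln(16.80 / 7.87) / 0.01453
  = ln(2.135) / 0.01453 = 0.7585 / 0.01453 = 52.20 h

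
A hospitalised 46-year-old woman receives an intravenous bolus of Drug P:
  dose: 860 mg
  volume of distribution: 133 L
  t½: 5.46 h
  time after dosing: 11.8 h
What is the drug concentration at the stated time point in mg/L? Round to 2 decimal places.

1.45 mg/L

C₀ = Dose / Vd = 860.0 / 133 = 6.466 mg/L
k = ln2 / t½ = 0.693147 / 5.46 = 0.1270 h⁻¹
C = C₀ · e^(−k·t) = 6.466 × e^(−0.1270 × 11.8)
  = 6.466 × 0.2234 = 1.445 mg/L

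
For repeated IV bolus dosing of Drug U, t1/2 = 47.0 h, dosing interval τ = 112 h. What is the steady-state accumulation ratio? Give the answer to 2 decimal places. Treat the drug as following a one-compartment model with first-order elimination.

1.24

k = ln2 / t½ = 0.693147 / 47.0 = 0.01475 h⁻¹
e^(−kτ) = e^(−0.01475 × 112) = 0.1917
Accumulation ratio R = 1 / (1 − e^(−kτ)) = 1 / (1 − 0.1917) = 1.237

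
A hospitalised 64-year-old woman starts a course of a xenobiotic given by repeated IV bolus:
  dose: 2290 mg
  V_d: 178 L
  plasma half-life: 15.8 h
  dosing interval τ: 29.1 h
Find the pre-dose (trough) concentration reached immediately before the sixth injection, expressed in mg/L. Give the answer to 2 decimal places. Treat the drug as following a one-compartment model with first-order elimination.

C₀ per dose = Dose / Vd = 2290 / 178 = 12.87 mg/L
k = ln2 / t½ = 0.693147 / 15.8 = 0.04387 h⁻¹
Fraction remaining after one interval: r = e^(−kτ) = e^(−0.04387 × 29.1) = 0.2790
Before dose 6, 5 doses have been given (aged 1τ, 2τ, 3τ, 4τ, 5τ).
C_trough = C₀ × (r + r² + … + r^5) = C₀ × r(1−r^5)/(1−r)
        = 12.87 × 0.2790 × (1 − 0.001691) / (1 − 0.2790) = 4.972 mg/L

4.97 mg/L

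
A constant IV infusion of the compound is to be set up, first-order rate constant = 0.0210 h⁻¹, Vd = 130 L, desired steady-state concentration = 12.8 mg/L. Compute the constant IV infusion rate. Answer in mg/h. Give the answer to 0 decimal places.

CL = k × Vd = 0.02100 × 130 = 2.730 L/h
At steady state, infusion rate R₀ = Css × CL = 12.8 × 2.730 = 34.94 mg/h

35 mg/h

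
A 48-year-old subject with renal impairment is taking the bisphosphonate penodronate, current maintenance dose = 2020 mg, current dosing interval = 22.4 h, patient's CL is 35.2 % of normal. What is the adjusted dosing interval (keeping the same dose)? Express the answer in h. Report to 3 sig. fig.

63.6 h

To keep the same average steady-state level, dosing rate must scale with clearance.
CL ratio = 35.2 / 100 = 0.3520
New interval (same dose) = 22.4 / 0.3520 = 63.64 h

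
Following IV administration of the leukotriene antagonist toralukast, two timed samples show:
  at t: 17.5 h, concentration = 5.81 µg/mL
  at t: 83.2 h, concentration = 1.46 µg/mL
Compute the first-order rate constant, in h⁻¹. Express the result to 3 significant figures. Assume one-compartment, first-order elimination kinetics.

k = ln(C₁/C₂) / (t₂ − t₁) = ln(5.81/1.46) / (83.2 − 17.5)
  = 1.381 / 65.70 = 0.02102 h⁻¹

0.0210 h⁻¹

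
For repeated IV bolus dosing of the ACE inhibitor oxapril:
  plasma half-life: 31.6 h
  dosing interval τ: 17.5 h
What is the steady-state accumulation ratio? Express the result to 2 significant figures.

k = ln2 / t½ = 0.693147 / 31.6 = 0.02194 h⁻¹
e^(−kτ) = e^(−0.02194 × 17.5) = 0.6812
Accumulation ratio R = 1 / (1 − e^(−kτ)) = 1 / (1 − 0.6812) = 3.137

3.1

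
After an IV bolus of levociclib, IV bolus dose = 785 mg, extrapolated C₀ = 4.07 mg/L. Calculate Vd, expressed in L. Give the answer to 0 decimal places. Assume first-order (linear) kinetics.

193 L

Vd = Dose / C₀ = 785.0 / 4.07 = 192.9 L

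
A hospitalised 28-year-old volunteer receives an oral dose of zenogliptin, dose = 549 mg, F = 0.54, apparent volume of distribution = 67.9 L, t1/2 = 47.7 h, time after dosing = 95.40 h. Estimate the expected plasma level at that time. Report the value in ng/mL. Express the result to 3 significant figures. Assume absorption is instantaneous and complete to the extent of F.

1090 ng/mL

Amount reaching circulation = F × Dose = 0.54 × 549.0 = 296.5 mg
C₀ = F·Dose / Vd = 296.5 / 67.9 = 4.367 mg/L
k = ln2 / t½ = 0.693147 / 47.7 = 0.01453 h⁻¹
t / t½ = 95.40 / 47.7 = 2 half-lives
C = C₀ × (1/2)^2 = 4.367 × 0.2500 = 1.092 mg/L
Convert: 1.092 mg/L × 1000 = 1092 ng/mL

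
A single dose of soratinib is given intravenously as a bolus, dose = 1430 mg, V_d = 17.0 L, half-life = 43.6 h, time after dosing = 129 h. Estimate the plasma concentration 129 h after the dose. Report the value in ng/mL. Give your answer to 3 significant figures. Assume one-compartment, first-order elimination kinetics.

10800 ng/mL

C₀ = Dose / Vd = 1430 / 17.0 = 84.12 mg/L
k = ln2 / t½ = 0.693147 / 43.6 = 0.01590 h⁻¹
C = C₀ · e^(−k·t) = 84.12 × e^(−0.01590 × 129)
  = 84.12 × 0.1286 = 10.82 mg/L
Convert: 10.82 mg/L × 1000 = 10820 ng/mL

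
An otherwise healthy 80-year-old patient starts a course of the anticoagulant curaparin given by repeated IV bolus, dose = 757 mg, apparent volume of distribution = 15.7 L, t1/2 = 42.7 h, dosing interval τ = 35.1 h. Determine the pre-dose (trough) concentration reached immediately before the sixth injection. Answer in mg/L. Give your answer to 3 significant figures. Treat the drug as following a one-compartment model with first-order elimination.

59.2 mg/L

C₀ per dose = Dose / Vd = 757 / 15.7 = 48.22 mg/L
k = ln2 / t½ = 0.693147 / 42.7 = 0.01623 h⁻¹
Fraction remaining after one interval: r = e^(−kτ) = e^(−0.01623 × 35.1) = 0.5657
Before dose 6, 5 doses have been given (aged 1τ, 2τ, 3τ, 4τ, 5τ).
C_trough = C₀ × (r + r² + … + r^5) = C₀ × r(1−r^5)/(1−r)
        = 48.22 × 0.5657 × (1 − 0.05793) / (1 − 0.5657) = 59.17 mg/L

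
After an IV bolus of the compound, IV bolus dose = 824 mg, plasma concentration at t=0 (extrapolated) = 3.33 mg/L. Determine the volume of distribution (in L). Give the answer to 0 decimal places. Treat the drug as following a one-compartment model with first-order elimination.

247 L

Vd = Dose / C₀ = 824.0 / 3.33 = 247.4 L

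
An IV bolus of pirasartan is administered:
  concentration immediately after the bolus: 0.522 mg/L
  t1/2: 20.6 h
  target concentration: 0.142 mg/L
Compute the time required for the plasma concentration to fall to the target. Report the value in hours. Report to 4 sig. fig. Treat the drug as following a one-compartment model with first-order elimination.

k = ln2 / t½ = 0.693147 / 20.6 = 0.03365 h⁻¹
t = ln(C₀ / C) / k = ln(0.5220 / 0.142) / 0.03365
  = ln(3.676) / 0.03365 = 1.302 / 0.03365 = 38.69 h

38.69 h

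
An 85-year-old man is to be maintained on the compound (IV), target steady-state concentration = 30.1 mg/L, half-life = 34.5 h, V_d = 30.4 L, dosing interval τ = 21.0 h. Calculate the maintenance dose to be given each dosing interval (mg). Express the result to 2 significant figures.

k = ln2 / t½ = 0.693147 / 34.5 = 0.02009 h⁻¹
CL = k × Vd = 0.02009 × 30.4 = 0.6107 L/h
At steady state, Dose/τ = Css × CL.
Dose = Css × CL × τ = 30.1 × 0.6107 × 21.0 = 386.0 mg

390 mg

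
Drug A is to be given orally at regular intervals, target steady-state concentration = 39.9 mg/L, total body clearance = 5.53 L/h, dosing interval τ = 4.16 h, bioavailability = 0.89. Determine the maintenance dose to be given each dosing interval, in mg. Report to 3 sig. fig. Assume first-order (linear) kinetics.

1030 mg

At steady state, F × (Dose/τ) = Css × CL.
Dose = Css × CL × τ / F = 39.9 × 5.530 × 4.16 / 0.89 = 1031 mg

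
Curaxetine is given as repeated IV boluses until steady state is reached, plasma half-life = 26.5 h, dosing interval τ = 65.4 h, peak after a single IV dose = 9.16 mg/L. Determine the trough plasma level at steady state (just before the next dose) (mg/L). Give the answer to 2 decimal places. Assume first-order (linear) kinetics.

k = ln2 / t½ = 0.693147 / 26.5 = 0.02616 h⁻¹
e^(−kτ) = e^(−0.02616 × 65.4) = 0.1807
Accumulation ratio R = 1 / (1 − e^(−kτ)) = 1 / (1 − 0.1807) = 1.221
Steady-state trough = C₀ × R × e^(−kτ) = 9.16 × 1.221 × 0.1807 = 2.021 mg/L

2.02 mg/L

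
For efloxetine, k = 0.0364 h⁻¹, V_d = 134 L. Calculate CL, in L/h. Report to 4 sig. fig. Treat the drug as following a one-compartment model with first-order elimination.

CL = k × Vd = 0.0364 × 134 = 4.878 L/h

4.878 L/h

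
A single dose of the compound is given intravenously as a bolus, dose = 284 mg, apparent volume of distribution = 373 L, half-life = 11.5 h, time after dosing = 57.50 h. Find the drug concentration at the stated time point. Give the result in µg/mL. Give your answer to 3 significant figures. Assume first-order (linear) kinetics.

0.0238 µg/mL

C₀ = Dose / Vd = 284.0 / 373 = 0.7614 mg/L
k = ln2 / t½ = 0.693147 / 11.5 = 0.06027 h⁻¹
t / t½ = 57.50 / 11.5 = 5 half-lives
C = C₀ × (1/2)^5 = 0.7614 × 0.03125 = 0.02379 mg/L
(0.02379 mg/L = 0.02379 µg/mL)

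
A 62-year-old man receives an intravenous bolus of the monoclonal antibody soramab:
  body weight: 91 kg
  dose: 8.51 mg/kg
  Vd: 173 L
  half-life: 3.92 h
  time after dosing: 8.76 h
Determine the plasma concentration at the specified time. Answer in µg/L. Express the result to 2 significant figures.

950 µg/L

Total dose = 8.51 × 91 = 774.4 mg
C₀ = Dose / Vd = 774.4 / 173 = 4.476 mg/L
k = ln2 / t½ = 0.693147 / 3.92 = 0.1768 h⁻¹
C = C₀ · e^(−k·t) = 4.476 × e^(−0.1768 × 8.76)
  = 4.476 × 0.2125 = 0.9512 mg/L
Convert: 0.9512 mg/L × 1000 = 951.2 µg/L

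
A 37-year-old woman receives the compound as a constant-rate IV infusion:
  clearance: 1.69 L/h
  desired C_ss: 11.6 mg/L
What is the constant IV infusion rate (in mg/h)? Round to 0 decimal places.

20 mg/h

At steady state, infusion rate R₀ = Css × CL = 11.6 × 1.690 = 19.60 mg/h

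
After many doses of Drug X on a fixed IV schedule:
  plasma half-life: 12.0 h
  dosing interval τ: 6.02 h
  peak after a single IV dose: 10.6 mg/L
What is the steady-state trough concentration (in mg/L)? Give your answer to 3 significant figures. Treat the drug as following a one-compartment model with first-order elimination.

k = ln2 / t½ = 0.693147 / 12.0 = 0.05776 h⁻¹
e^(−kτ) = e^(−0.05776 × 6.02) = 0.7063
Accumulation ratio R = 1 / (1 − e^(−kτ)) = 1 / (1 − 0.7063) = 3.405
Steady-state trough = C₀ × R × e^(−kτ) = 10.6 × 3.405 × 0.7063 = 25.49 mg/L

25.5 mg/L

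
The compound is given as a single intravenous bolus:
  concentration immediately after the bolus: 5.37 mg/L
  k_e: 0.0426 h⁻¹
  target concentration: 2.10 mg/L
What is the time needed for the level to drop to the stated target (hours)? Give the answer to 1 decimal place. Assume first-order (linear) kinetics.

22.0 h

t = ln(C₀ / C) / k = ln(5.370 / 2.10) / 0.04260
  = ln(2.557) / 0.04260 = 0.9388 / 0.04260 = 22.04 h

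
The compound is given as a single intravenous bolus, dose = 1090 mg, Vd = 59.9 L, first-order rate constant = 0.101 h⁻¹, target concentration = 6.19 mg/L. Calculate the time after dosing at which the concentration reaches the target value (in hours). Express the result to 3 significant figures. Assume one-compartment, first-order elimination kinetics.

10.7 h

C₀ = Dose / Vd = 1090 / 59.9 = 18.20 mg/L
t = ln(C₀ / C) / k = ln(18.20 / 6.19) / 0.1010
  = ln(2.940) / 0.1010 = 1.078 / 0.1010 = 10.67 h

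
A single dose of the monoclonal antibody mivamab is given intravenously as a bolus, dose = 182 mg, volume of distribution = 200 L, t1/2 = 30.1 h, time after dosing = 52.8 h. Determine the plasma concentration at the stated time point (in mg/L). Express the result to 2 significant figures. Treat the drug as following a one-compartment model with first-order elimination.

0.27 mg/L

C₀ = Dose / Vd = 182.0 / 200 = 0.9100 mg/L
k = ln2 / t½ = 0.693147 / 30.1 = 0.02303 h⁻¹
C = C₀ · e^(−k·t) = 0.9100 × e^(−0.02303 × 52.8)
  = 0.9100 × 0.2964 = 0.2697 mg/L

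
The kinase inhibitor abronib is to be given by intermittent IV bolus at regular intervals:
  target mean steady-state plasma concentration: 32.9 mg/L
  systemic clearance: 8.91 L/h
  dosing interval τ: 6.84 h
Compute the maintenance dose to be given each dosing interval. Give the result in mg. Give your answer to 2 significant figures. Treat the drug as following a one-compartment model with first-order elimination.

2000 mg

At steady state, Dose/τ = Css × CL.
Dose = Css × CL × τ = 32.9 × 8.910 × 6.84 = 2005 mg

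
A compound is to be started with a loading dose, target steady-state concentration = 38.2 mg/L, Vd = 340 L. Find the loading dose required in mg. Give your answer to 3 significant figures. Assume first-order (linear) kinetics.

13000 mg

LD = Css × Vd = 38.2 × 340 = 12990 mg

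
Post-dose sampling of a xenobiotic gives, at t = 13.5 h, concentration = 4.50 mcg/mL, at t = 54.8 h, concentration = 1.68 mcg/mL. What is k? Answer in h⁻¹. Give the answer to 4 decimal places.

k = ln(C₁/C₂) / (t₂ − t₁) = ln(4.50/1.68) / (54.8 − 13.5)
  = 0.9853 / 41.30 = 0.02386 h⁻¹

0.0239 h⁻¹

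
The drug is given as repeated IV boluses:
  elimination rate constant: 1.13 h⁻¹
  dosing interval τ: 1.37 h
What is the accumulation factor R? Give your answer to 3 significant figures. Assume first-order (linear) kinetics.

e^(−kτ) = e^(−1.130 × 1.37) = 0.2127
Accumulation ratio R = 1 / (1 − e^(−kτ)) = 1 / (1 − 0.2127) = 1.270

1.27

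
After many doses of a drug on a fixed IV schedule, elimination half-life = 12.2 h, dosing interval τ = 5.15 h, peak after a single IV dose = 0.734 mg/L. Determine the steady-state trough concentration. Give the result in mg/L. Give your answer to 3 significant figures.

k = ln2 / t½ = 0.693147 / 12.2 = 0.05682 h⁻¹
e^(−kτ) = e^(−0.05682 × 5.15) = 0.7463
Accumulation ratio R = 1 / (1 − e^(−kτ)) = 1 / (1 − 0.7463) = 3.942
Steady-state trough = C₀ × R × e^(−kτ) = 0.734 × 3.942 × 0.7463 = 2.159 mg/L

2.16 mg/L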